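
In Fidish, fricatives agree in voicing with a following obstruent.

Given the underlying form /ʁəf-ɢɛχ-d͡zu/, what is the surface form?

[ʁəvɢɛʁd͡zu]

/f/ is a voiceless labiodental fricative. The following trigger /ɢ/ is voiced, so /f/ must become voiced as well.
The voiced labiodental fricative is [v], so /f/ → [v].
At the second juncture, /χ/ likewise becomes [ʁ] adjacent to /d͡z/.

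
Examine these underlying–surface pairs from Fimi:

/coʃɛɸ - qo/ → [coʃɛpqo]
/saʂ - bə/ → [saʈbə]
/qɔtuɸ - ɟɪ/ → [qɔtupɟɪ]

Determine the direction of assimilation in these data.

regressive

Underlying /ɸ/ is realised as [p] next to /q/; /q/ itself does not change.
The change fricative → stop matches the manner of the following /q/, identifying this as manner assimilation.
The same holds elsewhere in the data: /ʂ/ → [ʈ] before /b/ (fricative → stop, matching a stop); /ɸ/ → [p] before /ɟ/ (fricative → stop, matching a stop) — only manner changes, and always toward the following segment.
Since the segment that changes precedes the conditioning segment, the assimilation is regressive.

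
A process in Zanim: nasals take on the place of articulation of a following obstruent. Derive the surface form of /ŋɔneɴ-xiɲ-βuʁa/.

[ŋɔneŋximβuʁa]

The rule targets /ɴ/ (voiced uvular nasal), which sits before the trigger /x/ (velar).
A voiced velar nasal is [ŋ], so the surface segment is [ŋ].
The same rule applies at the second boundary: /ɲ/ → [m] next to /β/.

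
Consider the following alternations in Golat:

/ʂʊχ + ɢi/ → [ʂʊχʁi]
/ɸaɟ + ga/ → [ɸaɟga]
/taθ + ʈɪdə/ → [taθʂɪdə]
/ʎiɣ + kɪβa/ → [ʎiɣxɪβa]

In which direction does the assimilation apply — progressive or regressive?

Underlying /ɢ/ is realised as [ʁ] next to /χ/; /χ/ itself does not change.
/ɢ/ is a stop while /χ/ is a fricative; the output [ʁ] is a fricative, matching the trigger — so the feature that spreads is manner.
Checking the remaining alternations: /ʈ/ → [ʂ] after /θ/ (stop → fricative, matching a fricative); /k/ → [x] after /ɣ/ (stop → fricative, matching a fricative) — only manner changes, and always toward the preceding segment.
Nothing changes in [ɸaɟga]: there the adjacent consonants already agree in manner (/g/ and /ɟ/ are both stops), so this form is consistent with the same rule.
The trigger is the preceding segment, so the direction is progressive (perseverative).

progressive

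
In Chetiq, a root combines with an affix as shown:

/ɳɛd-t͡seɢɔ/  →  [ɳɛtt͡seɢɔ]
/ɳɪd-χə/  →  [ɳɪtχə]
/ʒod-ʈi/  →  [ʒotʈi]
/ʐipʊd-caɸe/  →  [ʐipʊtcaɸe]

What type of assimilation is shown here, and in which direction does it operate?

Comparing underlying and surface forms, /d/ → [t] is the alternation; the neighbouring /t͡s/ is constant.
The change voiced → voiceless matches the voicing of the following /t͡s/, identifying this as voicing assimilation.
Place and manner are unchanged, so the assimilation is partial, not total.
The same holds elsewhere in the data: /d/ → [t] before /χ/ (voiced → voiceless, matching voiceless); /d/ → [t] before /ʈ/ (voiced → voiceless, matching voiceless); /d/ → [t] before /c/ (voiced → voiceless, matching voiceless) — only voicing changes, and always toward the following segment.
The trigger is the following segment, so the direction is regressive (anticipatory).

regressive voicing assimilation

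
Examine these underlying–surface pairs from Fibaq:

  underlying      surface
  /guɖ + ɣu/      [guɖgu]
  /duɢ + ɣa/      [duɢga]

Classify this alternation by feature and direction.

progressive manner assimilation

The segment that alternates is /ɣ/, which surfaces as [g] when adjacent to /ɖ/.
/ɣ/ is a fricative while /ɖ/ is a stop; the output [g] is a stop, matching the trigger — so the feature that spreads is manner.
Place and voice are unchanged, so the assimilation is partial, not total.
Checking the remaining alternation: /ɣ/ → [g] after /ɢ/ (fricative → stop, matching a stop) — only manner changes, and always toward the preceding segment.
Since the segment that changes follows the conditioning segment, the assimilation is progressive.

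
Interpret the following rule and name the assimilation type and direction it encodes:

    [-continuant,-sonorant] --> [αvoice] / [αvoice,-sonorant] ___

progressive voicing assimilation

The rule copies [voice] from the environment onto the target, so the assimilating feature is voicing.
The conditioning segment sits to the left of the focus bar, meaning the trigger precedes the segment that changes — progressive assimilation.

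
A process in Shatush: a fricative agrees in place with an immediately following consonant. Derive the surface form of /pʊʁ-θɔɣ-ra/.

[pʊðθɔzra]

The rule targets /ʁ/ (voiced uvular fricative), which sits before the trigger /θ/ (dental).
The voiced dental fricative is [ð], so /ʁ/ → [ð].
The same rule applies at the second boundary: /ɣ/ → [z] next to /r/.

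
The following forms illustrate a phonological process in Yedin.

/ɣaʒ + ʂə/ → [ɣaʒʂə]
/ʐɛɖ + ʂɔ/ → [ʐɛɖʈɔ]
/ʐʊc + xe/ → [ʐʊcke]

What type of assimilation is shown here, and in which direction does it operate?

Underlying /ʂ/ is realised as [ʈ] next to /ɖ/; /ɖ/ itself does not change.
The change fricative → stop matches the manner of the preceding /ɖ/, identifying this as manner assimilation.
Place and voice are unchanged, so the assimilation is partial, not total.
The other alternating form patterns the same way: /x/ → [k] after /c/ (fricative → stop, matching a stop) — only manner changes, and always toward the preceding segment.
No alternation appears in [ɣaʒʂə]: there the adjacent consonants already agree in manner (/ʂ/ and /ʒ/ are both fricatives), so this form is consistent with the same rule.
Since the segment that changes follows the conditioning segment, the assimilation is progressive.

progressive manner assimilation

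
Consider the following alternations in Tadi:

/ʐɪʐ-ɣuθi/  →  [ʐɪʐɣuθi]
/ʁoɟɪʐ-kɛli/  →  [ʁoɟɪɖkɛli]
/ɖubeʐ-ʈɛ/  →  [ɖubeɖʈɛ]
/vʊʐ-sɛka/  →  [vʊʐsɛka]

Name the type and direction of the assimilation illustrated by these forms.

The segment that alternates is /ʐ/, which surfaces as [ɖ] when adjacent to /k/.
The change fricative → stop matches the manner of the following /k/, identifying this as manner assimilation.
Place and voice are unchanged, so the assimilation is partial, not total.
The same holds elsewhere in the data: /ʐ/ → [ɖ] before /ʈ/ (fricative → stop, matching a stop) — only manner changes, and always toward the following segment.
Nothing changes in [ʐɪʐɣuθi], [vʊʐsɛka]: there the adjacent consonants already agree in manner (/ʐ/ and /ɣ/ are both fricatives; /ʐ/ and /s/ are both fricatives), so these forms are consistent with the same rule.
The trigger is the following segment, so the direction is regressive (anticipatory).

regressive manner assimilation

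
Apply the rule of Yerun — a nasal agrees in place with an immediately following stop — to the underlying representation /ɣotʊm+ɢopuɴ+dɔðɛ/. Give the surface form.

/m/ is a voiced bilabial nasal. The following trigger /ɢ/ is uvular, so /m/ must become uvular as well.
Changing only its place to uvular gives [ɴ] — the voiced uvular nasal.
At the second juncture, /ɴ/ likewise becomes [n] adjacent to /d/.

[ɣotʊɴɢopundɔðɛ]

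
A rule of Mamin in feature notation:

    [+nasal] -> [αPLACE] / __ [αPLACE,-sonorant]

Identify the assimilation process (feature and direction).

regressive place assimilation

The shared variable α links the value of the place features (abbreviated [PLACE]) on the target to the same value on the neighbouring segment, so place is the feature that assimilates.
The conditioning segment sits to the right of the focus bar, meaning the trigger follows the segment that changes — regressive assimilation.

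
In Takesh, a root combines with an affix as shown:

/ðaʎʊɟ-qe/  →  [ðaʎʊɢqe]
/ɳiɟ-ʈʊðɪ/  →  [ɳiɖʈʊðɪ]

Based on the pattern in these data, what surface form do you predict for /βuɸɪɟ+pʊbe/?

The data show regressive place assimilation: /ɟ/ → [ɢ] before /q/; /ɟ/ → [ɖ] before /ʈ/. In each pair only place changes, matching the following consonant, while manner and voice stay constant.
/ɟ/ is a voiced palatal stop. The following trigger /p/ is bilabial, so /ɟ/ must become bilabial as well.
The voiced bilabial stop is [b], so /ɟ/ → [b].

[βuɸɪbpʊbe]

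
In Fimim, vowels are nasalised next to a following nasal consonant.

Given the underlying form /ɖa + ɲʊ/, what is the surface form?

[ɖãɲʊ]

/a/ sits next to the nasal /ɲ/ and is therefore nasalised to [ã].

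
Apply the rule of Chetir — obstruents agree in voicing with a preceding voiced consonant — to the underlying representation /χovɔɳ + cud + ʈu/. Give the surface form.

[χovɔɳɟudɖu]

/c/ is a voiceless palatal stop. The preceding trigger /ɳ/ is voiced, so /c/ must become voiced as well.
A voiced palatal stop is [ɟ], so the surface segment is [ɟ].
At the second juncture, /ʈ/ likewise becomes [ɖ] adjacent to /d/.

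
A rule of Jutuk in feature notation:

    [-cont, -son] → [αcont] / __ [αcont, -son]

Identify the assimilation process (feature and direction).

The rule copies [cont] (continuancy) from the environment onto the target stops; since [±cont] encodes the stop/fricative manner contrast, the assimilating dimension is manner.
The conditioning segment sits to the right of the focus bar, meaning the trigger follows the segment that changes — regressive assimilation.

regressive manner assimilation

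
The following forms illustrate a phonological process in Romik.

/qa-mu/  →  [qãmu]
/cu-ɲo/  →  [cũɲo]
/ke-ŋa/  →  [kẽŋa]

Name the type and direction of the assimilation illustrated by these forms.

The vowel /a/ surfaces as nasalised [ã] next to the following nasal /m/ — it has acquired the [+nasal] feature of its neighbour.
Likewise in the remaining data: /u/ → [ũ] before /ɲ/; /e/ → [ẽ] before /ŋ/ — each time a vowel is nasalised next to a following nasal.
Because the conditioning nasal is to the right of the vowel that changes, the process is regressive (anticipatory).

regressive nasality assimilation (vowel nasalisation)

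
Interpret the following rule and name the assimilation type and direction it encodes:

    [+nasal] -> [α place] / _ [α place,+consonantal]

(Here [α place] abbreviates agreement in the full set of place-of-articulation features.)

regressive place assimilation

The rule copies the place features (abbreviated [place]) from the environment onto the target, so the assimilating feature is place.
The conditioning segment sits to the right of the focus bar, meaning the trigger follows the segment that changes — regressive assimilation.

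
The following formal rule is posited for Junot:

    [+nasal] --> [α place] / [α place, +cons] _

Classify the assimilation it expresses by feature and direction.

The shared variable α links the value of the place features (abbreviated [place]) on the target to the same value on the neighbouring segment, so place is the feature that assimilates.
The conditioning segment sits to the left of the focus bar, meaning the trigger precedes the segment that changes — progressive assimilation.

progressive place assimilation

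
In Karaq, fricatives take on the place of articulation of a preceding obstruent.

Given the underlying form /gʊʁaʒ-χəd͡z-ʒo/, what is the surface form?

The rule targets /χ/ (voiceless uvular fricative), which sits after the trigger /ʒ/ (postalveolar).
The voiceless postalveolar fricative is [ʃ], so /χ/ → [ʃ].
The same rule applies at the second boundary: /ʒ/ → [z] next to /d͡z/.

[gʊʁaʒʃəd͡zzo]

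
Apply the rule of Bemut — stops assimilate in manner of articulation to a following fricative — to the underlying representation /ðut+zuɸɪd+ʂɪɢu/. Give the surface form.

/t/ is a voiceless alveolar stop. The following trigger /z/ is a fricative, so /t/ must become a fricative as well.
The voiceless alveolar fricative is [s], so /t/ → [s].
The same rule applies at the second boundary: /d/ → [z] next to /ʂ/.

[ðuszuɸɪzʂɪɢu]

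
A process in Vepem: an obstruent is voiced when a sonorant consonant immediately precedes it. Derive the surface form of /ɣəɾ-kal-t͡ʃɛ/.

/k/ is a voiceless velar stop. The preceding trigger /ɾ/ is voiced, so /k/ must become voiced as well.
The voiced velar stop is [g], so /k/ → [g].
At the second juncture, /t͡ʃ/ likewise becomes [d͡ʒ] adjacent to /l/.

[ɣəɾgald͡ʒɛ]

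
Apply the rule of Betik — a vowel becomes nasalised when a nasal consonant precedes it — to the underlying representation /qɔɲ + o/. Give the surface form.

/o/ sits next to the nasal /ɲ/ and is therefore nasalised to [õ].

[qɔɲõ]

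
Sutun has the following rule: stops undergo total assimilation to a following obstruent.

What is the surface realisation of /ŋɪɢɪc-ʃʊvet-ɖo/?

[ŋɪɢɪʃʃʊveɖɖo]

/c/ is the segment targeted by the rule; it sits immediately before /ʃ/, so it assimilates completely and surfaces as [ʃ].
At the second juncture, /t/ likewise becomes [ɖ] adjacent to /ɖ/.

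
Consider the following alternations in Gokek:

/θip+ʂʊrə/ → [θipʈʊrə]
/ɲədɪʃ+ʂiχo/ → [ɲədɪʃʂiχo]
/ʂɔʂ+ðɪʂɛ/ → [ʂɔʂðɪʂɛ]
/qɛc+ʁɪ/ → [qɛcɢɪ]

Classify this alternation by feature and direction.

The segment that alternates is /ʂ/, which surfaces as [ʈ] when adjacent to /p/.
The change fricative → stop matches the manner of the preceding /p/, identifying this as manner assimilation.
Place and voice are unchanged, so the assimilation is partial, not total.
The other alternating form patterns the same way: /ʁ/ → [ɢ] after /c/ (fricative → stop, matching a stop) — only manner changes, and always toward the preceding segment.
No alternation appears in [ɲədɪʃʂiχo], [ʂɔʂðɪʂɛ]: there the adjacent consonants already agree in manner (/ʂ/ and /ʃ/ are both fricatives; /ð/ and /ʂ/ are both fricatives), so these forms are consistent with the same rule.
Since the segment that changes follows the conditioning segment, the assimilation is progressive.

progressive manner assimilation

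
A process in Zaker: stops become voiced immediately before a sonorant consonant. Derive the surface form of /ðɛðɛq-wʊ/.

The rule targets /q/ (voiceless uvular stop), which sits before the trigger /w/ (voiced).
A voiced uvular stop is [ɢ], so the surface segment is [ɢ].

[ðɛðɛɢwʊ]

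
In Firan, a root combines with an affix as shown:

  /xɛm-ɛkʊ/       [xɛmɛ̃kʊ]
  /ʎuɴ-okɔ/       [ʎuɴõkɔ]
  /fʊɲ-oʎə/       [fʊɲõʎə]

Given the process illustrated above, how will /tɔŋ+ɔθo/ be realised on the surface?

[tɔŋɔ̃θo]

The data show progressive nasality assimilation (vowel nasalisation): /ɛ/ → [ɛ̃] after /m/; /o/ → [õ] after /ɴ/; /o/ → [õ] after /ɲ/ — a vowel is nasalised by an immediately preceding nasal consonant.
/ɔ/ sits next to the nasal /ŋ/ and is therefore nasalised to [ɔ̃].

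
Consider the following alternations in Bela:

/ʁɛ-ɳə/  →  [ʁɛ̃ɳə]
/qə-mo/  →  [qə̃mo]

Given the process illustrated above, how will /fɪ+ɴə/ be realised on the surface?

The data show regressive nasality assimilation (vowel nasalisation): /ɛ/ → [ɛ̃] before /ɳ/; /ə/ → [ə̃] before /m/ — a vowel is nasalised by an immediately following nasal consonant.
The vowel /ɪ/ is adjacent to the following nasal /ɴ/, so it acquires [+nasal] and surfaces as [ɪ̃].

[fɪ̃ɴə]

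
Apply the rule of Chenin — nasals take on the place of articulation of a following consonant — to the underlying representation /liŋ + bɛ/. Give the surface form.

[limbɛ]

/ŋ/ is a voiced velar nasal. The following trigger /b/ is bilabial, so /ŋ/ must become bilabial as well.
The voiced bilabial nasal is [m], so /ŋ/ → [m].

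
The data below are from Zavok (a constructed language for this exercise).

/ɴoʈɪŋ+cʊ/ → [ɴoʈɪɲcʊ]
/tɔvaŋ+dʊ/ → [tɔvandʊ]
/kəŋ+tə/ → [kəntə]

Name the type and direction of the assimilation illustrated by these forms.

The segment that alternates is /ŋ/, which surfaces as [ɲ] when adjacent to /c/.
The change velar → palatal matches the place of the following /c/, identifying this as place assimilation.
Manner and voice are unchanged, so the assimilation is partial, not total.
Checking the remaining alternations: /ŋ/ → [n] before /d/ (velar → alveolar, matching alveolar); /ŋ/ → [n] before /t/ (velar → alveolar, matching alveolar) — only place changes, and always toward the following segment.
Since the segment that changes precedes the conditioning segment, the assimilation is regressive.

regressive place assimilation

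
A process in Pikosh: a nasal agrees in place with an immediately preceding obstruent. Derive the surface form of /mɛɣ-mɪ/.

/m/ is a voiced bilabial nasal. The preceding trigger /ɣ/ is velar, so /m/ must become velar as well.
Changing only its place to velar gives [ŋ] — the voiced velar nasal.

[mɛɣŋɪ]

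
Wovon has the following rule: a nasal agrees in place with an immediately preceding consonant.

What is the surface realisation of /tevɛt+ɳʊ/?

[tevɛtnʊ]

/ɳ/ is a voiced retroflex nasal. The preceding trigger /t/ is alveolar, so /ɳ/ must become alveolar as well.
Changing only its place to alveolar gives [n] — the voiced alveolar nasal.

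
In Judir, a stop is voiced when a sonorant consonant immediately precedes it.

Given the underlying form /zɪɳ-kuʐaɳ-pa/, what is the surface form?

[zɪɳguʐaɳba]

The rule targets /k/ (voiceless velar stop), which sits after the trigger /ɳ/ (voiced).
The voiced velar stop is [g], so /k/ → [g].
The same rule applies at the second boundary: /p/ → [b] next to /ɳ/.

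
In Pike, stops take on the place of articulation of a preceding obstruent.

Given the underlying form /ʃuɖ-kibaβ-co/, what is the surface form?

[ʃuɖʈibaβpo]

The rule targets /k/ (voiceless velar stop), which sits after the trigger /ɖ/ (retroflex).
The voiceless retroflex stop is [ʈ], so /k/ → [ʈ].
At the second juncture, /c/ likewise becomes [p] adjacent to /β/.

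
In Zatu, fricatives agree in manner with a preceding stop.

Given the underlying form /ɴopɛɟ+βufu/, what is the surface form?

[ɴopɛɟbufu]

The rule targets /β/ (voiced bilabial fricative), which sits after the trigger /ɟ/ (stop).
Changing only its manner to stop gives [b] — the voiced bilabial stop.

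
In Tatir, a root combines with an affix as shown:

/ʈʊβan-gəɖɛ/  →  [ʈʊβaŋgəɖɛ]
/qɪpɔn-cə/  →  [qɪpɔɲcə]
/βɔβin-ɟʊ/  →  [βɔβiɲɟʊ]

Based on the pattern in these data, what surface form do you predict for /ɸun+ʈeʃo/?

The data show regressive place assimilation: /n/ → [ŋ] before /g/; /n/ → [ɲ] before /c/; /n/ → [ɲ] before /ɟ/. In each pair only place changes, matching the following consonant, while manner and voice stay constant.
/n/ is a voiced alveolar nasal. The following trigger /ʈ/ is retroflex, so /n/ must become retroflex as well.
A voiced retroflex nasal is [ɳ], so the surface segment is [ɳ].

[ɸuɳʈeʃo]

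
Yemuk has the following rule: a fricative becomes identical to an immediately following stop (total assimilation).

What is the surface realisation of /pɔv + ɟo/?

[pɔɟɟo]

/v/ is the segment targeted by the rule; it sits immediately before /ɟ/, so it assimilates completely and surfaces as [ɟ].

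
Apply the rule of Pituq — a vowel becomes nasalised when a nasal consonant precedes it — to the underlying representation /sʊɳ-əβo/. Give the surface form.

[sʊɳə̃βo]

/ə/ sits next to the nasal /ɳ/ and is therefore nasalised to [ə̃].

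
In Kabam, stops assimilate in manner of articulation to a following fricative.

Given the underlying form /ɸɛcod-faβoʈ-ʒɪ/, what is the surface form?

The rule targets /d/ (voiced alveolar stop), which sits before the trigger /f/ (fricative).
Changing only its manner to fricative gives [z] — the voiced alveolar fricative.
At the second juncture, /ʈ/ likewise becomes [ʂ] adjacent to /ʒ/.

[ɸɛcozfaβoʂʒɪ]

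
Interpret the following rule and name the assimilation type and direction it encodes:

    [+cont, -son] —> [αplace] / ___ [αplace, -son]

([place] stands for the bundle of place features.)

The shared variable α links the value of the place features (abbreviated [place]) on the target to the same value on the neighbouring segment, so place is the feature that assimilates.
Since the environment is written after the underscore, the trigger follows the target; the direction is regressive.

regressive place assimilation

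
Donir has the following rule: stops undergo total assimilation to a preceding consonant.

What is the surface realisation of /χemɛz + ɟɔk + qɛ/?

[χemɛzzɔkkɛ]

/ɟ/ is the segment targeted by the rule; it sits immediately after /z/, so it assimilates completely and surfaces as [z].
The same rule applies at the second boundary: /q/ → [k] next to /k/.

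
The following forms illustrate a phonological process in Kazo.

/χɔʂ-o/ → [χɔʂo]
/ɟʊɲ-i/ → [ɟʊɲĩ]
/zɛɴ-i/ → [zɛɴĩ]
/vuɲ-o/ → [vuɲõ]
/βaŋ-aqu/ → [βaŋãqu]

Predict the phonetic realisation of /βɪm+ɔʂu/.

The data show progressive nasality assimilation (vowel nasalisation): /i/ → [ĩ] after /ɲ/; /i/ → [ĩ] after /ɴ/; /o/ → [õ] after /ɲ/; /a/ → [ã] after /ŋ/ — a vowel is nasalised by an immediately preceding nasal consonant.
No change occurs in [χɔʂo] because the vowel at the boundary is adjacent to an oral consonant, not a nasal (/o/ next to /ʂ/).
/ɔ/ sits next to the nasal /m/ and is therefore nasalised to [ɔ̃].

[βɪmɔ̃ʂu]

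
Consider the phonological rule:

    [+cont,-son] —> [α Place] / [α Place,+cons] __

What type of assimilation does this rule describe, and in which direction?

progressive place assimilation

The rule copies the place features (abbreviated [Place]) from the environment onto the target, so the assimilating feature is place.
The conditioning segment sits to the left of the focus bar, meaning the trigger precedes the segment that changes — progressive assimilation.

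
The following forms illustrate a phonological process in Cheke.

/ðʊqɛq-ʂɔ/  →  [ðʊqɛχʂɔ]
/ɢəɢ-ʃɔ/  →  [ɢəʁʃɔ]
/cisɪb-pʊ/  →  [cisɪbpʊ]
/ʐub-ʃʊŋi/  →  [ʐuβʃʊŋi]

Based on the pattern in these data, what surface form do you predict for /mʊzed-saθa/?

The data show regressive manner assimilation: /q/ → [χ] before /ʂ/; /ɢ/ → [ʁ] before /ʃ/; /b/ → [β] before /ʃ/. In each pair only manner changes, matching the following consonant, while place and voice stay constant.
Nothing changes in [cisɪbpʊ]: there the adjacent consonants already agree in manner (/b/ and /p/ are both stops), so this form is consistent with the same rule.
The rule targets /d/ (voiced alveolar stop), which sits before the trigger /s/ (fricative).
A voiced alveolar fricative is [z], so the surface segment is [z].

[mʊzezsaθa]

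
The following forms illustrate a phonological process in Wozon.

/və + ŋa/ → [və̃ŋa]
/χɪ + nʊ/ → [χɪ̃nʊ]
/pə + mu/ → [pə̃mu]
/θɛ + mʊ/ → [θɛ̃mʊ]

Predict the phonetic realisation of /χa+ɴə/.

The data show regressive nasality assimilation (vowel nasalisation): /ə/ → [ə̃] before /ŋ/; /ɪ/ → [ɪ̃] before /n/; /ə/ → [ə̃] before /m/; /ɛ/ → [ɛ̃] before /m/ — a vowel is nasalised by an immediately following nasal consonant.
/a/ sits next to the nasal /ɴ/ and is therefore nasalised to [ã].

[χãɴə]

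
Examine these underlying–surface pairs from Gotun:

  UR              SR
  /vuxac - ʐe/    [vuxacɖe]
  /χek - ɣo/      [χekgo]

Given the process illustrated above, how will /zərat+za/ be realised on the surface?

[zəratda]

The data show progressive manner assimilation: /ʐ/ → [ɖ] after /c/; /ɣ/ → [g] after /k/. In each pair only manner changes, matching the preceding consonant, while place and voice stay constant.
The rule targets /z/ (voiced alveolar fricative), which sits after the trigger /t/ (stop).
The voiced alveolar stop is [d], so /z/ → [d].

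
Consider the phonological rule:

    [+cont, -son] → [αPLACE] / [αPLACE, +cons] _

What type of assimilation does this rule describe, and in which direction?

The rule copies the place features (abbreviated [PLACE]) from the environment onto the target, so the assimilating feature is place.
Since the environment is written before the underscore, the trigger precedes the target; the direction is progressive.

progressive place assimilation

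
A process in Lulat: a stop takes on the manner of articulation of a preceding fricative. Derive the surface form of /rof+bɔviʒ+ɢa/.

The rule targets /b/ (voiced bilabial stop), which sits after the trigger /f/ (fricative).
The voiced bilabial fricative is [β], so /b/ → [β].
The same rule applies at the second boundary: /ɢ/ → [ʁ] next to /ʒ/.

[rofβɔviʒʁa]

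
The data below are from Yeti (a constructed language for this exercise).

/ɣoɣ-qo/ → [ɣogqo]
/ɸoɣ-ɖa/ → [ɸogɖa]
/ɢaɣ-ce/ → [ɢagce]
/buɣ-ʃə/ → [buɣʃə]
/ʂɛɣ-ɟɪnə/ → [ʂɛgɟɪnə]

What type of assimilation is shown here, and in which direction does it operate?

regressive manner assimilation

The segment that alternates is /ɣ/, which surfaces as [g] when adjacent to /q/.
/ɣ/ is a fricative while /q/ is a stop; the output [g] is a stop, matching the trigger — so the feature that spreads is manner.
Place and voice are unchanged, so the assimilation is partial, not total.
Checking the remaining alternations: /ɣ/ → [g] before /ɖ/ (fricative → stop, matching a stop); /ɣ/ → [g] before /c/ (fricative → stop, matching a stop); /ɣ/ → [g] before /ɟ/ (fricative → stop, matching a stop) — only manner changes, and always toward the following segment.
Nothing changes in [buɣʃə]: there the adjacent consonants already agree in manner (/ɣ/ and /ʃ/ are both fricatives), so this form is consistent with the same rule.
Since the segment that changes precedes the conditioning segment, the assimilation is regressive.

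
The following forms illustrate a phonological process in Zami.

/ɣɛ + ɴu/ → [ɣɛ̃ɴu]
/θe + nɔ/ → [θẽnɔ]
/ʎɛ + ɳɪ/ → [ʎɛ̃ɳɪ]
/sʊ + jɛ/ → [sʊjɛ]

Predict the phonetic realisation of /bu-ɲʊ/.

[bũɲʊ]

The data show regressive nasality assimilation (vowel nasalisation): /ɛ/ → [ɛ̃] before /ɴ/; /e/ → [ẽ] before /n/; /ɛ/ → [ɛ̃] before /ɳ/ — a vowel is nasalised by an immediately following nasal consonant.
No change occurs in [sʊjɛ] because the vowel at the boundary is adjacent to an oral consonant, not a nasal (/ʊ/ next to /j/).
The vowel /u/ is adjacent to the following nasal /ɲ/, so it acquires [+nasal] and surfaces as [ũ].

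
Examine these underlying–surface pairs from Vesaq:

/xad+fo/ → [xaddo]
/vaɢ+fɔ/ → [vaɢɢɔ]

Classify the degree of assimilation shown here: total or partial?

total assimilation

The segment that alternates is /f/, which surfaces as [d] when adjacent to /d/.
The output [d] is identical to the trigger /d/ — every feature (place, manner, voicing) has been copied — so this is total assimilation.
The remaining alternation confirms this: /f/ → [ɢ] after /ɢ/ — in each case the output is a copy of the preceding consonant.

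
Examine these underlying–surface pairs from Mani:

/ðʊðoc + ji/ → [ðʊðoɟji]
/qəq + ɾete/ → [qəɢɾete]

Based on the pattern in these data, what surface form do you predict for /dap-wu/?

[dabwu]

The data show regressive voicing assimilation: /c/ → [ɟ] before /j/; /q/ → [ɢ] before /ɾ/. In each pair only voicing changes, matching the following consonant, while place and manner stay constant.
/p/ is a voiceless bilabial stop. The following trigger /w/ is voiced, so /p/ must become voiced as well.
A voiced bilabial stop is [b], so the surface segment is [b].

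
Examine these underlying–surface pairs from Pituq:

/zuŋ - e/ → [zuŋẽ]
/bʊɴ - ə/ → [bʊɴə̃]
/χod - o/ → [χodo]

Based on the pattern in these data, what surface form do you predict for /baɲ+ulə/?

The data show progressive nasality assimilation (vowel nasalisation): /e/ → [ẽ] after /ŋ/; /ə/ → [ə̃] after /ɴ/ — a vowel is nasalised by an immediately preceding nasal consonant.
No change occurs in [χodo] because the vowel at the boundary is adjacent to an oral consonant, not a nasal (/o/ next to /d/).
The vowel /u/ is adjacent to the preceding nasal /ɲ/, so it acquires [+nasal] and surfaces as [ũ].

[baɲũlə]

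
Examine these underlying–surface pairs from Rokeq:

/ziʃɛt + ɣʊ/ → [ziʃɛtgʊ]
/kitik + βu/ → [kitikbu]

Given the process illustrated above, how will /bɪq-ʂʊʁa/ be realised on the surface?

The data show progressive manner assimilation: /ɣ/ → [g] after /t/; /β/ → [b] after /k/. In each pair only manner changes, matching the preceding consonant, while place and voice stay constant.
/ʂ/ is a voiceless retroflex fricative. The preceding trigger /q/ is a stop, so /ʂ/ must become a stop as well.
Changing only its manner to stop gives [ʈ] — the voiceless retroflex stop.

[bɪqʈʊʁa]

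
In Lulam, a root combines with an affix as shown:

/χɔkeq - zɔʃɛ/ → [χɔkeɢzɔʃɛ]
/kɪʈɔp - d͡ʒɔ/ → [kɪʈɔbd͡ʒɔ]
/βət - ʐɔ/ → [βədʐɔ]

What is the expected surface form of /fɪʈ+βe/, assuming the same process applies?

The data show regressive voicing assimilation: /q/ → [ɢ] before /z/; /p/ → [b] before /d͡ʒ/; /t/ → [d] before /ʐ/. In each pair only voicing changes, matching the following consonant, while place and manner stay constant.
The rule targets /ʈ/ (voiceless retroflex stop), which sits before the trigger /β/ (voiced).
The voiced retroflex stop is [ɖ], so /ʈ/ → [ɖ].

[fɪɖβe]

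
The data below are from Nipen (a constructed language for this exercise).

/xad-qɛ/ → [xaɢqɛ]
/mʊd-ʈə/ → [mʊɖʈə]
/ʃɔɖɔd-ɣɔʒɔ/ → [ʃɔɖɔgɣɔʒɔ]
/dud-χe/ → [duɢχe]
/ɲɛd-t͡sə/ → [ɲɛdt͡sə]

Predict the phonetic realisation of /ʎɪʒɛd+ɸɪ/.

The data show regressive place assimilation: /d/ → [ɢ] before /q/; /d/ → [ɖ] before /ʈ/; /d/ → [g] before /ɣ/; /d/ → [ɢ] before /χ/. In each pair only place changes, matching the following consonant, while manner and voice stay constant.
No alternation appears in [ɲɛdt͡sə]: there the adjacent consonants already agree in place (/d/ and /t͡s/ are both alveolar), so this form is consistent with the same rule.
/d/ is a voiced alveolar stop. The following trigger /ɸ/ is bilabial, so /d/ must become bilabial as well.
The voiced bilabial stop is [b], so /d/ → [b].

[ʎɪʒɛbɸɪ]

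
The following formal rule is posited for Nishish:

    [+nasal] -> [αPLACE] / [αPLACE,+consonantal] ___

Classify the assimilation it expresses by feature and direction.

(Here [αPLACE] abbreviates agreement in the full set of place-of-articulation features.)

progressive place assimilation

The shared variable α links the value of the place features (abbreviated [PLACE]) on the target to the same value on the neighbouring segment, so place is the feature that assimilates.
The conditioning segment sits to the left of the focus bar, meaning the trigger precedes the segment that changes — progressive assimilation.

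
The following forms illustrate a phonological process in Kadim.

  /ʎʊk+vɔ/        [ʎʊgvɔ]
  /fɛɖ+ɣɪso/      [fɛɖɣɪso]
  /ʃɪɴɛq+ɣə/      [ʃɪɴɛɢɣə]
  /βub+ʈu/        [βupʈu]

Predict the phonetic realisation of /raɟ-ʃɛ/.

[racʃɛ]

The data show regressive voicing assimilation: /k/ → [g] before /v/; /q/ → [ɢ] before /ɣ/; /b/ → [p] before /ʈ/. In each pair only voicing changes, matching the following consonant, while place and manner stay constant.
No alternation appears in [fɛɖɣɪso]: there the adjacent consonants already agree in voicing (/ɖ/ and /ɣ/ are both voiced), so this form is consistent with the same rule.
The rule targets /ɟ/ (voiced palatal stop), which sits before the trigger /ʃ/ (voiceless).
A voiceless palatal stop is [c], so the surface segment is [c].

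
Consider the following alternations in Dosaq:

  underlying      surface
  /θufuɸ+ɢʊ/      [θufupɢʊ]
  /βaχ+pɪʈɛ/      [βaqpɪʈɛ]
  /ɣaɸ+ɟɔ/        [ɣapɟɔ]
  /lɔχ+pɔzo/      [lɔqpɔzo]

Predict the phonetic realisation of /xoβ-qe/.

[xobqe]

The data show regressive manner assimilation: /ɸ/ → [p] before /ɢ/; /χ/ → [q] before /p/; /ɸ/ → [p] before /ɟ/. In each pair only manner changes, matching the following consonant, while place and voice stay constant.
The rule targets /β/ (voiced bilabial fricative), which sits before the trigger /q/ (stop).
Changing only its manner to stop gives [b] — the voiced bilabial stop.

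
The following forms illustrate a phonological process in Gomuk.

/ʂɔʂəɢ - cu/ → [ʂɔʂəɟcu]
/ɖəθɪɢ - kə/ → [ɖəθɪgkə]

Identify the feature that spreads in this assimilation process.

Underlying /ɢ/ is realised as [ɟ] next to /c/; /c/ itself does not change.
/ɢ/ is uvular while /c/ is palatal; the output [ɟ] is palatal, matching the trigger — so the feature that spreads is place.
The other alternating form patterns the same way: /ɢ/ → [g] before /k/ (uvular → velar, matching velar) — only place changes, and always toward the following segment.

place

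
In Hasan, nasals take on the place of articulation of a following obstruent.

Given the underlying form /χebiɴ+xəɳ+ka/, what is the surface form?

/ɴ/ is a voiced uvular nasal. The following trigger /x/ is velar, so /ɴ/ must become velar as well.
Changing only its place to velar gives [ŋ] — the voiced velar nasal.
The same rule applies at the second boundary: /ɳ/ → [ŋ] next to /k/.

[χebiŋxəŋka]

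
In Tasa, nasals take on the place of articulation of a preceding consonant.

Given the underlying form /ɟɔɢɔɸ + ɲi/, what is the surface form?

/ɲ/ is a voiced palatal nasal. The preceding trigger /ɸ/ is bilabial, so /ɲ/ must become bilabial as well.
A voiced bilabial nasal is [m], so the surface segment is [m].

[ɟɔɢɔɸmi]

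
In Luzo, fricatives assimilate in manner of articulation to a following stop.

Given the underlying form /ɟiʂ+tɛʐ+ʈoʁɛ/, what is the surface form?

The rule targets /ʂ/ (voiceless retroflex fricative), which sits before the trigger /t/ (stop).
The voiceless retroflex stop is [ʈ], so /ʂ/ → [ʈ].
At the second juncture, /ʐ/ likewise becomes [ɖ] adjacent to /ʈ/.

[ɟiʈtɛɖʈoʁɛ]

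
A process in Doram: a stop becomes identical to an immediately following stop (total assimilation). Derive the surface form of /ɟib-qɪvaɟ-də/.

/b/ is the segment targeted by the rule; it sits immediately before /q/, so it assimilates completely and surfaces as [q].
At the second juncture, /ɟ/ likewise becomes [d] adjacent to /d/.

[ɟiqqɪvaddə]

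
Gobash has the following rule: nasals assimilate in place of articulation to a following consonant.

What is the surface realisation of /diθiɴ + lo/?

The rule targets /ɴ/ (voiced uvular nasal), which sits before the trigger /l/ (alveolar).
A voiced alveolar nasal is [n], so the surface segment is [n].

[diθinlo]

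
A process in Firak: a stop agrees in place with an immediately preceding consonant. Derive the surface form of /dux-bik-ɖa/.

[duxgikga]

/b/ is a voiced bilabial stop. The preceding trigger /x/ is velar, so /b/ must become velar as well.
The voiced velar stop is [g], so /b/ → [g].
At the second juncture, /ɖ/ likewise becomes [g] adjacent to /k/.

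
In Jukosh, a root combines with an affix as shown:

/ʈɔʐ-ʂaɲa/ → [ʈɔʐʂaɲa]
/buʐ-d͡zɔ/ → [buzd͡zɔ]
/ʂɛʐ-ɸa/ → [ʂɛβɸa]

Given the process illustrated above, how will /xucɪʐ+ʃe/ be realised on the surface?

The data show regressive place assimilation: /ʐ/ → [z] before /d͡z/; /ʐ/ → [β] before /ɸ/. In each pair only place changes, matching the following consonant, while manner and voice stay constant.
Nothing changes in [ʈɔʐʂaɲa]: there the adjacent consonants already agree in place (/ʐ/ and /ʂ/ are both retroflex), so this form is consistent with the same rule.
/ʐ/ is a voiced retroflex fricative. The following trigger /ʃ/ is postalveolar, so /ʐ/ must become postalveolar as well.
Changing only its place to postalveolar gives [ʒ] — the voiced postalveolar fricative.

[xucɪʒʃe]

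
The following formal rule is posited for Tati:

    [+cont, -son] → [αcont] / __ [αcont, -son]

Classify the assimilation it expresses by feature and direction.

regressive manner assimilation

The shared variable α links the value of [cont] on the target to that of the neighbouring obstruent. [cont] distinguishes stops from fricatives — a manner-of-articulation feature — so this is manner assimilation.
The conditioning segment sits to the right of the focus bar, meaning the trigger follows the segment that changes — regressive assimilation.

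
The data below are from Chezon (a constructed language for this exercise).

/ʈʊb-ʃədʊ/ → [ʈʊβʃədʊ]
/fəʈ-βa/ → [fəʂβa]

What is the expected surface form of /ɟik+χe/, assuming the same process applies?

[ɟixχe]

The data show regressive manner assimilation: /b/ → [β] before /ʃ/; /ʈ/ → [ʂ] before /β/. In each pair only manner changes, matching the following consonant, while place and voice stay constant.
The rule targets /k/ (voiceless velar stop), which sits before the trigger /χ/ (fricative).
Changing only its manner to fricative gives [x] — the voiceless velar fricative.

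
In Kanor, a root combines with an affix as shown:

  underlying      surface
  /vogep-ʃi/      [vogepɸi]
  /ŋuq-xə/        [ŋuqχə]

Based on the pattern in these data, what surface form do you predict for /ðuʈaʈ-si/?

The data show progressive place assimilation: /ʃ/ → [ɸ] after /p/; /x/ → [χ] after /q/. In each pair only place changes, matching the preceding consonant, while manner and voice stay constant.
/s/ is a voiceless alveolar fricative. The preceding trigger /ʈ/ is retroflex, so /s/ must become retroflex as well.
A voiceless retroflex fricative is [ʂ], so the surface segment is [ʂ].

[ðuʈaʈʂi]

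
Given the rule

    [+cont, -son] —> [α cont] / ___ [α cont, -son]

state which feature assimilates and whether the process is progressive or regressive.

The shared variable α links the value of [cont] on the target to that of the neighbouring obstruent. [cont] distinguishes stops from fricatives — a manner-of-articulation feature — so this is manner assimilation.
Since the environment is written after the underscore, the trigger follows the target; the direction is regressive.

regressive manner assimilation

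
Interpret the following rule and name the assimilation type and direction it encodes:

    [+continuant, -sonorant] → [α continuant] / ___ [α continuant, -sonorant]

The rule copies [continuant] (continuancy) from the environment onto the target fricatives; since [±continuant] encodes the stop/fricative manner contrast, the assimilating dimension is manner.
The conditioning segment sits to the right of the focus bar, meaning the trigger follows the segment that changes — regressive assimilation.

regressive manner assimilation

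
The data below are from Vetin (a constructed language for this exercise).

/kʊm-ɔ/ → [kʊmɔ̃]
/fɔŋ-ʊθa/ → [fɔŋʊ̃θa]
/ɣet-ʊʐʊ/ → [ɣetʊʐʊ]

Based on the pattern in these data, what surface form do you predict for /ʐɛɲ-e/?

The data show progressive nasality assimilation (vowel nasalisation): /ɔ/ → [ɔ̃] after /m/; /ʊ/ → [ʊ̃] after /ŋ/ — a vowel is nasalised by an immediately preceding nasal consonant.
No change occurs in [ɣetʊʐʊ] because the vowel at the boundary is adjacent to an oral consonant, not a nasal (/ʊ/ next to /t/).
/e/ sits next to the nasal /ɲ/ and is therefore nasalised to [ẽ].

[ʐɛɲẽ]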